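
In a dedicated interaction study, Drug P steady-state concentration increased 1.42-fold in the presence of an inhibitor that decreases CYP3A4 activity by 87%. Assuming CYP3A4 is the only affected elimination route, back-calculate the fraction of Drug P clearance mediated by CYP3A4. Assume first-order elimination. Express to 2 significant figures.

0.34

Let fm be the CYP3A4 fraction. New clearance relative to baseline = fm × 0.13 + (1 − fm).
Steady-state concentration ratio = 1 / (new CL fraction), so new CL fraction = 1 / 1.42 = 0.7042.
fm × 0.13 + 1 − fm = 0.7042  ⇒  fm × (0.13 − 1) = −0.2958  ⇒  fm = 0.34.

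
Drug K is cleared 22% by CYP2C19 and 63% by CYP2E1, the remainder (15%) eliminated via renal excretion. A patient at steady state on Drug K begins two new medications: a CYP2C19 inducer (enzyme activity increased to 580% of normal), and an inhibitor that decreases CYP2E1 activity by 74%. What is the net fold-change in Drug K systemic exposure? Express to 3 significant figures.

0.629

CYP2C19: 0.22 × 5.8 = 1.276
CYP2E1: 0.63 × 0.26 = 0.1638
Other: 0.15 (unchanged)
New clearance relative to baseline: 1.276 + 0.1638 + 0.15 = 1.5898.
Systemic exposure ∝ 1/CL: fold-change = 1 / 1.5898 = 0.629.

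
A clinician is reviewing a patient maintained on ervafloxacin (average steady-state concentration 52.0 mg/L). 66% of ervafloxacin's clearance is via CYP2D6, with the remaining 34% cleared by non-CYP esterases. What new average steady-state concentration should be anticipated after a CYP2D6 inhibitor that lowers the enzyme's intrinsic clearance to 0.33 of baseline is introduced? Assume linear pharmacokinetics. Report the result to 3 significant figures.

CYP2D6: 0.66 × 0.33 = 0.2178
Other: 0.34 (unchanged)
New clearance relative to baseline: 0.2178 + 0.34 = 0.5578.
With dosing unchanged, average steady-state concentration scales as 1/CL: 52.0 / 0.5578 = 93.2 mg/L.

93.2 mg/L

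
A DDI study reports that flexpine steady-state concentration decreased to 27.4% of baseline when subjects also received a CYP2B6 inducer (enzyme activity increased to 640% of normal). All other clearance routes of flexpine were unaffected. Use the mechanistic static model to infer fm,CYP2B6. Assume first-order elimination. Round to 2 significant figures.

Call the CYP2B6 fraction fm. After the interaction, CL_new/CL_old = fm × 6.4 + (1 − fm).
Steady-state concentration ratio = 1 / (new CL fraction), so new CL fraction = 1 / 0.274 = 3.65.
fm × 6.4 + 1 − fm = 3.65  ⇒  fm × (6.4 − 1) = 2.65  ⇒  fm = 0.49.

0.49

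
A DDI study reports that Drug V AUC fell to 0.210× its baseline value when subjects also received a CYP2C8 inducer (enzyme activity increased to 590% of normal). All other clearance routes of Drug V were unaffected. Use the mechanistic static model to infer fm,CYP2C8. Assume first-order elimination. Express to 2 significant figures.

0.77

Call the CYP2C8 fraction fm. After the interaction, CL_new/CL_old = fm × 5.9 + (1 − fm).
AUC ratio = 1 / (new CL fraction), so new CL fraction = 1 / 0.210 = 4.762.
fm × 5.9 + 1 − fm = 4.762  ⇒  fm × (5.9 − 1) = 3.762  ⇒  fm = 0.77.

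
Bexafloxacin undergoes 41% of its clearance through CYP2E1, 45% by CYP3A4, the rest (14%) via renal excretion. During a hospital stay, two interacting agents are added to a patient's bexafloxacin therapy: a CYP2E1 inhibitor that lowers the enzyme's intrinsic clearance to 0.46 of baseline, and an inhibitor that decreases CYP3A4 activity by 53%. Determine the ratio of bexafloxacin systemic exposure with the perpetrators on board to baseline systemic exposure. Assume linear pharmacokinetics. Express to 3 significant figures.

CYP2E1: 0.41 × 0.46 = 0.1886
CYP3A4: 0.45 × 0.47 = 0.2115
Other: 0.14 (unchanged)
CL_new/CL_old = 0.1886 + 0.2115 + 0.14 = 0.5401.
Systemic exposure ∝ 1/CL: fold-change = 1 / 0.5401 = 1.85.

1.85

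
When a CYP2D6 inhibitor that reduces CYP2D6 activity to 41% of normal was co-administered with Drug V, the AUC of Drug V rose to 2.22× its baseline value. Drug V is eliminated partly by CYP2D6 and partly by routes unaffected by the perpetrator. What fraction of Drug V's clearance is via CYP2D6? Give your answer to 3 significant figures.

Let x = fm,CYP2D6. Because AUC ∝ 1/CL, relative clearance fell to 1/2.22 = 0.4505.
Setting x·0.41 + (1 − x) = 0.4505 and solving: x = (0.4505 − 1)/(0.41 − 1) = 0.931.

0.931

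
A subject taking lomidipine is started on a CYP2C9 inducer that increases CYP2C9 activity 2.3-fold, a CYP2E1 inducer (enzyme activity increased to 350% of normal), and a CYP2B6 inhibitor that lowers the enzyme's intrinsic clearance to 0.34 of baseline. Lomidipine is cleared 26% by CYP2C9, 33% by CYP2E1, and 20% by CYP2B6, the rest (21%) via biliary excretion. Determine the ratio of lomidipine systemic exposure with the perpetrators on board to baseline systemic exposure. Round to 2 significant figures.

CYP2C9: 0.26 × 2.3 = 0.598
CYP2E1: 0.33 × 3.5 = 1.155
CYP2B6: 0.2 × 0.34 = 0.068
Other: 0.21 (unchanged)
Relative clearance = 0.598 + 1.155 + 0.068 + 0.21 = 2.031.
Because systemic exposure varies inversely with clearance, the combined effect is 1 / 2.031 = 0.49.

0.49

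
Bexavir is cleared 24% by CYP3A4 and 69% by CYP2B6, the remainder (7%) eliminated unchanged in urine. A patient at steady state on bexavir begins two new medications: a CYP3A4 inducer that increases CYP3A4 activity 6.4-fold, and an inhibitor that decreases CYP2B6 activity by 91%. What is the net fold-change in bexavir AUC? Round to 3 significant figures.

The CYP3A4 pathway (24% of clearance) rises to 6.4× activity: 0.24 × 6.4 = 1.536.
The CYP2B6 pathway (69% of clearance) falls to 0.09× activity: 0.69 × 0.09 = 0.0621.
The remaining 7% of clearance is unaffected.
New clearance relative to baseline: 1.536 + 0.0621 + 0.07 = 1.6681.
Because AUC varies inversely with clearance, the combined effect is 1 / 1.6681 = 0.599.

0.599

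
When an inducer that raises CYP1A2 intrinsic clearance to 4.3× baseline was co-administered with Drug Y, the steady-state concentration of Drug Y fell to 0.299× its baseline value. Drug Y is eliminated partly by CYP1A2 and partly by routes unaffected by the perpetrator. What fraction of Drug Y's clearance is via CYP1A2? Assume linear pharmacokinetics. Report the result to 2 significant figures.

0.71

CL'/CL = 1 / 0.299 = 3.344
4.3·fm + (1 − fm) = 3.344
fm = (3.344 − 1) / (4.3 − 1) = 0.71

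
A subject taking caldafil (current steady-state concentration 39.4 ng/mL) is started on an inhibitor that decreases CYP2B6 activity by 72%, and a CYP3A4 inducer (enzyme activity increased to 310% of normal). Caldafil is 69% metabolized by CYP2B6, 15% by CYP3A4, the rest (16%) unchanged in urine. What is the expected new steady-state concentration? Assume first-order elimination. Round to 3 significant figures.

48.2 ng/mL

The CYP2B6 pathway (69% of clearance) drops to 0.28× activity: 0.69 × 0.28 = 0.1932.
The CYP3A4 pathway (15% of clearance) increases to 3.1× activity: 0.15 × 3.1 = 0.465.
Non-CYP routes (16%) are unchanged.
CL_new/CL_old = 0.1932 + 0.465 + 0.16 = 0.8182.
Dividing the baseline by the relative clearance: 39.4 / 0.8182 = 48.2 ng/mL.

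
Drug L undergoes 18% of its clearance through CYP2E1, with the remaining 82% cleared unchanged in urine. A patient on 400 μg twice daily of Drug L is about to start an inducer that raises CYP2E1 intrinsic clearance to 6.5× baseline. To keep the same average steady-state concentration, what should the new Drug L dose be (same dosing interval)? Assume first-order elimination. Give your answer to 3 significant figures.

796 μg

CYP2E1: 0.18 × 6.5 = 1.17
Other: 0.82 (unchanged)
New clearance relative to baseline: 1.17 + 0.82 = 1.99.
Css,avg = (dose rate)/CL, so holding Css fixed requires dose ∝ CL: 400 × 1.99 = 796 μg.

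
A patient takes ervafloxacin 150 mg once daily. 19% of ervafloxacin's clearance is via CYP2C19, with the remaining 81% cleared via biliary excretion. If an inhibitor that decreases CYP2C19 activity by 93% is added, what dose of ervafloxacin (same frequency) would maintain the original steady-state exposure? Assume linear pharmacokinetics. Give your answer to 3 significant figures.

123 mg

CYP2C19: 0.19 × 0.07 = 0.0133
Other: 0.81 (unchanged)
Relative clearance = 0.0133 + 0.81 = 0.8233.
Css,avg = (dose rate)/CL, so holding Css fixed requires dose ∝ CL: 150 × 0.8233 = 123 mg.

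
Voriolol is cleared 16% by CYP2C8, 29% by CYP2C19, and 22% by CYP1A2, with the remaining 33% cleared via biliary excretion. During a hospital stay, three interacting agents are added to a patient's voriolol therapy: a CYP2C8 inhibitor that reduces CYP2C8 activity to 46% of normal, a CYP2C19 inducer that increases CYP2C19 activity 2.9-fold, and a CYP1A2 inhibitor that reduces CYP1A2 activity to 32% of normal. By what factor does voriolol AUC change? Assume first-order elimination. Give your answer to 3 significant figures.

0.760

CYP2C8: 0.16 × 0.46 = 0.0736
CYP2C19: 0.29 × 2.9 = 0.841
CYP1A2: 0.22 × 0.32 = 0.0704
Other: 0.33 (unchanged)
CL_new/CL_old = 0.0736 + 0.841 + 0.0704 + 0.33 = 1.315.
Net AUC ratio = 1 / 1.315 = 0.760.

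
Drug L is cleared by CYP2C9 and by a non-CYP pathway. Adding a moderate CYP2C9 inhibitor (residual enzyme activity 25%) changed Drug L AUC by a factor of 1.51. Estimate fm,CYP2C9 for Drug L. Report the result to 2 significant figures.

0.45

CL'/CL = 1 / 1.51 = 0.6623
0.25·fm + (1 − fm) = 0.6623
fm = (0.6623 − 1) / (0.25 − 1) = 0.45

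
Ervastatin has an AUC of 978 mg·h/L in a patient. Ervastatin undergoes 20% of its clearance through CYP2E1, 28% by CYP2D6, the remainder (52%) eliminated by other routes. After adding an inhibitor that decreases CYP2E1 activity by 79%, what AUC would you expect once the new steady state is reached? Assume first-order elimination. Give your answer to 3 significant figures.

1.16 × 10³ mg·h/L

The CYP2E1 pathway (20% of clearance) falls to 0.21× activity: 0.2 × 0.21 = 0.042.
CYP2D6 (28%) and the residual 52% are unaffected.
CL_new/CL_old = 0.042 + 0.28 + 0.52 = 0.842.
AUC ∝ 1/CL, so new value = 978 / 0.842 = 1.16 × 10³ mg·h/L.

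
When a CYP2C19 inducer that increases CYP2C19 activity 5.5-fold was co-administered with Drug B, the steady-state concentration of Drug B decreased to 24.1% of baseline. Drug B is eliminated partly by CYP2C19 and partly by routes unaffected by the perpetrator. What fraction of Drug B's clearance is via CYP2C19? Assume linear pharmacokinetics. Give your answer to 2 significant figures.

0.70

Call the CYP2C19 fraction fm. After the interaction, CL_new/CL_old = fm × 5.5 + (1 − fm).
Steady-state concentration ratio = 1 / (new CL fraction), so new CL fraction = 1 / 0.241 = 4.149.
fm × 5.5 + 1 − fm = 4.149  ⇒  fm × (5.5 − 1) = 3.149  ⇒  fm = 0.70.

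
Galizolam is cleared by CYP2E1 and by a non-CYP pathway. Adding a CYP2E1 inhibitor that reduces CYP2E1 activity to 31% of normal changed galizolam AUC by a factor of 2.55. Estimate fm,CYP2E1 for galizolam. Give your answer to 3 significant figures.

0.881

Let fm be the CYP2E1 fraction. New clearance relative to baseline = fm × 0.31 + (1 − fm).
AUC ratio = 1 / (new CL fraction), so new CL fraction = 1 / 2.55 = 0.3922.
fm × 0.31 + 1 − fm = 0.3922  ⇒  fm × (0.31 − 1) = −0.6078  ⇒  fm = 0.881.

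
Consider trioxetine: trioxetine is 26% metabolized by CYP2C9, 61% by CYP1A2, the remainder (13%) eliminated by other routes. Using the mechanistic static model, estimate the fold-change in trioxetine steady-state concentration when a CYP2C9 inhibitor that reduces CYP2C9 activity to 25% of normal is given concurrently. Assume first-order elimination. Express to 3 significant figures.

The CYP2C9 pathway (26% of clearance) drops to 0.25× activity: 0.26 × 0.25 = 0.065.
CYP1A2 (61%) and the residual 13% are unaffected.
CL_new/CL_old = 0.065 + 0.61 + 0.13 = 0.805.
Steady-state concentration ratio = CL_old/CL_new = 1 / 0.805 = 1.24.

1.24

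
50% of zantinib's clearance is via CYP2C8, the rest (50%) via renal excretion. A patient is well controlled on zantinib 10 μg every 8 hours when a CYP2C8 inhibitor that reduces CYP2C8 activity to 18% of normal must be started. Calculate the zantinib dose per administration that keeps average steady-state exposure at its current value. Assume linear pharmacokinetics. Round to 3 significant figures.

The CYP2C8 pathway (50% of clearance) is reduced to 0.18× activity: 0.5 × 0.18 = 0.09.
Non-CYP routes (50%) are unchanged.
Relative clearance = 0.09 + 0.5 = 0.59.
To maintain the same steady-state level, dose must scale with clearance: new dose = 10 × 0.59 = 5.90 μg.

5.90 μg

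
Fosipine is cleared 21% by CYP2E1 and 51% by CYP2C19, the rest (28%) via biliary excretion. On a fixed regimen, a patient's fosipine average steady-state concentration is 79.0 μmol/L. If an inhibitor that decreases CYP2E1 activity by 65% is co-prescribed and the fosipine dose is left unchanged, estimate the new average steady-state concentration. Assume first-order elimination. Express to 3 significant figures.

The CYP2E1 pathway (21% of clearance) falls to 0.35× activity: 0.21 × 0.35 = 0.0735.
CYP2C19 (51%) and the residual 28% are unaffected.
Relative clearance = 0.0735 + 0.51 + 0.28 = 0.8635.
With dosing unchanged, average steady-state concentration scales as 1/CL: 79.0 / 0.8635 = 91.5 μmol/L.

91.5 μmol/L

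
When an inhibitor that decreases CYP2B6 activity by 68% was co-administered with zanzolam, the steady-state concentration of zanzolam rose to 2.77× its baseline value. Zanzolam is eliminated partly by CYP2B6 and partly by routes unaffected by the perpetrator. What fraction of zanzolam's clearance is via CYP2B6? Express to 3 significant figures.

CL'/CL = 1 / 2.77 = 0.361
0.32·fm + (1 − fm) = 0.361
fm = (0.361 − 1) / (0.32 − 1) = 0.940

0.940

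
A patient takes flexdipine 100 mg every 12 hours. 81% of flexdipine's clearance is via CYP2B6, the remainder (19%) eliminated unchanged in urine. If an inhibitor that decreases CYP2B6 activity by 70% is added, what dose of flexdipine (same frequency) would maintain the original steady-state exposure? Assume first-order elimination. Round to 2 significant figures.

43 mg

CYP2B6: 0.81 × 0.3 = 0.243
Other: 0.19 (unchanged)
New clearance relative to baseline: 0.243 + 0.19 = 0.433.
To maintain the same steady-state level, dose must scale with clearance: new dose = 100 × 0.433 = 43 mg.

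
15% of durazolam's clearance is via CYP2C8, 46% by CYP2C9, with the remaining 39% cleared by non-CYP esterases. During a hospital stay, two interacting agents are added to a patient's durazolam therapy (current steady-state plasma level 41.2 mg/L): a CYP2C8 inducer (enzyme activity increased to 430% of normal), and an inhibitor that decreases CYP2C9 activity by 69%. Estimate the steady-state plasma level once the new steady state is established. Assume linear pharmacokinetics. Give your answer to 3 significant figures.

35.0 mg/L

The CYP2C8 pathway (15% of clearance) is boosted to 4.3× activity: 0.15 × 4.3 = 0.645.
The CYP2C9 pathway (46% of clearance) drops to 0.31× activity: 0.46 × 0.31 = 0.1426.
Non-CYP routes (39%) are unchanged.
Relative clearance = 0.645 + 0.1426 + 0.39 = 1.1776.
Dividing the baseline by the relative clearance: 41.2 / 1.1776 = 35.0 mg/L.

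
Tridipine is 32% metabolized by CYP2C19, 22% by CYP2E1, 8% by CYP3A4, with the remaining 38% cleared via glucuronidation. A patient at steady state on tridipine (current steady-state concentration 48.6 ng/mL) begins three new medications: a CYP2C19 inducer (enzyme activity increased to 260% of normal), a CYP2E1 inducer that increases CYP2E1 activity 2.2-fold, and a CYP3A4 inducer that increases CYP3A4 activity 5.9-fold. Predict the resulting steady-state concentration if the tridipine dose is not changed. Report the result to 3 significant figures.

22.4 ng/mL

The CYP2C19 pathway (32% of clearance) rises to 2.6× activity: 0.32 × 2.6 = 0.832.
The CYP2E1 pathway (22% of clearance) increases to 2.2× activity: 0.22 × 2.2 = 0.484.
The CYP3A4 pathway (8% of clearance) rises to 5.9× activity: 0.08 × 5.9 = 0.472.
The remaining 38% of clearance is unaffected.
Relative clearance = 0.832 + 0.484 + 0.472 + 0.38 = 2.168.
New steady-state concentration = 48.6 / 2.168 = 22.4 ng/mL (concentration scales inversely with clearance).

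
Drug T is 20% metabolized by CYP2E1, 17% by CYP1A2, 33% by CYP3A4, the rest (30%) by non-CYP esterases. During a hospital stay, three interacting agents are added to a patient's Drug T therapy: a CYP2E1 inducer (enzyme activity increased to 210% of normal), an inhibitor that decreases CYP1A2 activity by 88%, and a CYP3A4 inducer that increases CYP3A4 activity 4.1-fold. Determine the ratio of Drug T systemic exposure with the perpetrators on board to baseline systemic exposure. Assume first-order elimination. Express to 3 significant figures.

0.478

The CYP2E1 pathway (20% of clearance) increases to 2.1× activity: 0.2 × 2.1 = 0.42.
The CYP1A2 pathway (17% of clearance) drops to 0.12× activity: 0.17 × 0.12 = 0.0204.
The CYP3A4 pathway (33% of clearance) rises to 4.1× activity: 0.33 × 4.1 = 1.353.
The remaining 30% of clearance is unaffected.
Relative clearance = 0.42 + 0.0204 + 1.353 + 0.3 = 2.0934.
Systemic exposure ∝ 1/CL: fold-change = 1 / 2.0934 = 0.478.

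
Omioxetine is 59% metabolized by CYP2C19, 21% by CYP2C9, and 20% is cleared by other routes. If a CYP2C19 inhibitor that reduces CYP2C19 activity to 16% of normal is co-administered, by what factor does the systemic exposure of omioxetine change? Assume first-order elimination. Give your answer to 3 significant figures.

CYP2C19: 0.59 × 0.16 = 0.0944
CYP2C9: 0.21 (unchanged)
Other: 0.2 (unchanged)
New clearance relative to baseline: 0.0944 + 0.21 + 0.2 = 0.5044.
Systemic exposure is inversely proportional to clearance, so the fold-change is 1 / 0.5044 = 1.98.

1.98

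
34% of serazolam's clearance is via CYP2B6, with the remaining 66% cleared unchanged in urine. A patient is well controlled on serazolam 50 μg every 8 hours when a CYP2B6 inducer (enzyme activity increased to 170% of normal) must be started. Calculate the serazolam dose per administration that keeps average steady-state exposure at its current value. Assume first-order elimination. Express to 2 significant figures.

62 μg

CYP2B6: 0.34 × 1.7 = 0.578
Other: 0.66 (unchanged)
New clearance relative to baseline: 0.578 + 0.66 = 1.238.
Css,avg = (dose rate)/CL, so holding Css fixed requires dose ∝ CL: 50 × 1.238 = 62 μg.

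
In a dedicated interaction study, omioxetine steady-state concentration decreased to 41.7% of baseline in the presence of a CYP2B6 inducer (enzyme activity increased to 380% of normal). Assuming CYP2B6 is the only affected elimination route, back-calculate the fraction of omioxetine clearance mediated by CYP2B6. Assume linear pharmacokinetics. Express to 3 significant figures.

0.499

Let fm be the CYP2B6 fraction. New clearance relative to baseline = fm × 3.8 + (1 − fm).
Steady-state concentration ratio = 1 / (new CL fraction), so new CL fraction = 1 / 0.417 = 2.398.
fm × 3.8 + 1 − fm = 2.398  ⇒  fm × (3.8 − 1) = 1.398  ⇒  fm = 0.499.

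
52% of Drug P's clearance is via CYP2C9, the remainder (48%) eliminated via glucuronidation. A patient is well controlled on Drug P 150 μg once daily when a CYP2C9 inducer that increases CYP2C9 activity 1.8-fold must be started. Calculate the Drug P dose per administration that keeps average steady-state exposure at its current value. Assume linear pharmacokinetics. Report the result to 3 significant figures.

The CYP2C9 pathway (52% of clearance) is boosted to 1.8× activity: 0.52 × 1.8 = 0.936.
Non-CYP routes (48%) are unchanged.
CL_new/CL_old = 0.936 + 0.48 = 1.416.
To maintain the same steady-state level, dose must scale with clearance: new dose = 150 × 1.416 = 212 μg.

212 μg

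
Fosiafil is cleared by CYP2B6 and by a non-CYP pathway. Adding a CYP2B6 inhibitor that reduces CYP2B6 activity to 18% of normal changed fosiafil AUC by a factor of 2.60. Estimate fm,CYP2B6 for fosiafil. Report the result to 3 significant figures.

0.750

Let fm be the CYP2B6 fraction. New clearance relative to baseline = fm × 0.18 + (1 − fm).
AUC ratio = 1 / (new CL fraction), so new CL fraction = 1 / 2.60 = 0.3846.
fm × 0.18 + 1 − fm = 0.3846  ⇒  fm × (0.18 − 1) = −0.6154  ⇒  fm = 0.750.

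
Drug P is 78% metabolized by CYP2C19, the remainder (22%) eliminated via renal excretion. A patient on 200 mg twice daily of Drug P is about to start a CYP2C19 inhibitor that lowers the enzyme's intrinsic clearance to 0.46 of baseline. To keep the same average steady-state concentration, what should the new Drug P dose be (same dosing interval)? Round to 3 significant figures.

The CYP2C19 pathway (78% of clearance) falls to 0.46× activity: 0.78 × 0.46 = 0.3588.
Non-CYP routes (22%) are unchanged.
Relative clearance = 0.3588 + 0.22 = 0.5788.
Exposure is unchanged when dose changes in proportion to clearance. New dose = 200 mg × 0.5788 = 116 mg.

116 mg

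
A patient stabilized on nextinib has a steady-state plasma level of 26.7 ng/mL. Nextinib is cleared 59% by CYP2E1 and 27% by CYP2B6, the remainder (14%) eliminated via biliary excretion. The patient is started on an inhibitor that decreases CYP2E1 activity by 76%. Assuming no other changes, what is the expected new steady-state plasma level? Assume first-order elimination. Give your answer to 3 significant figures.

The CYP2E1 pathway (59% of clearance) is reduced to 0.24× activity: 0.59 × 0.24 = 0.1416.
CYP2B6 (27%) and the residual 14% are unaffected.
CL_new/CL_old = 0.1416 + 0.27 + 0.14 = 0.5516.
Steady-state plasma level ∝ 1/CL, so new value = 26.7 / 0.5516 = 48.4 ng/mL.

48.4 ng/mL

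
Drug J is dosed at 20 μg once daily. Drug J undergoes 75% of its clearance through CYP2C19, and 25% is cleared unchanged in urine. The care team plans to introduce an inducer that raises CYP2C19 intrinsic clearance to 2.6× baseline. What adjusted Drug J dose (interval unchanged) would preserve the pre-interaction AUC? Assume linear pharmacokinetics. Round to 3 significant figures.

44.0 μg

CYP2C19: 0.75 × 2.6 = 1.95
Other: 0.25 (unchanged)
CL_new/CL_old = 1.95 + 0.25 = 2.2.
To maintain the same steady-state level, dose must scale with clearance: new dose = 20 × 2.2 = 44.0 μg.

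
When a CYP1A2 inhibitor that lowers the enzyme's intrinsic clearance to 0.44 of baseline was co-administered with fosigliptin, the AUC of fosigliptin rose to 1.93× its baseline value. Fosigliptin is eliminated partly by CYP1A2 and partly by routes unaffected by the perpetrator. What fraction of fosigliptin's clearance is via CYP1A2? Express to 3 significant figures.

Call the CYP1A2 fraction fm. After the interaction, CL_new/CL_old = fm × 0.44 + (1 − fm).
AUC ratio = 1 / (new CL fraction), so new CL fraction = 1 / 1.93 = 0.5181.
fm × 0.44 + 1 − fm = 0.5181  ⇒  fm × (0.44 − 1) = −0.4819  ⇒  fm = 0.860.

0.860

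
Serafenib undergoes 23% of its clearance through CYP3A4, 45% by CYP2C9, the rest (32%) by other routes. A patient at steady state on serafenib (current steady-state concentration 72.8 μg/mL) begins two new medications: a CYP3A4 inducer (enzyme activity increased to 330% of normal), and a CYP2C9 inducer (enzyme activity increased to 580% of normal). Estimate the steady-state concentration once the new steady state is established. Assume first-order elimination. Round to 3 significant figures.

The CYP3A4 pathway (23% of clearance) rises to 3.3× activity: 0.23 × 3.3 = 0.759.
The CYP2C9 pathway (45% of clearance) rises to 5.8× activity: 0.45 × 5.8 = 2.61.
Non-CYP routes (32%) are unchanged.
Relative clearance = 0.759 + 2.61 + 0.32 = 3.689.
Dividing the baseline by the relative clearance: 72.8 / 3.689 = 19.7 μg/mL.

19.7 μg/mL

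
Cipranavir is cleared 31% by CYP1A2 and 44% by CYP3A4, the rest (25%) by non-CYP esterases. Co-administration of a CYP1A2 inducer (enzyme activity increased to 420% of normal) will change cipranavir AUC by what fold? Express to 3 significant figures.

0.502

The CYP1A2 pathway (31% of clearance) rises to 4.2× activity: 0.31 × 4.2 = 1.302.
CYP3A4 (44%) and the residual 25% are unaffected.
New clearance relative to baseline: 1.302 + 0.44 + 0.25 = 1.992.
AUC is inversely proportional to clearance, so the fold-change is 1 / 1.992 = 0.502.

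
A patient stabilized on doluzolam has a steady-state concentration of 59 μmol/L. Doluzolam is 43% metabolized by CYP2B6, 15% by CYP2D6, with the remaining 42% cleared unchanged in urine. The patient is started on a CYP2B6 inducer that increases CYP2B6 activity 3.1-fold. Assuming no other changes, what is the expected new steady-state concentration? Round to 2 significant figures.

31 μmol/L

The CYP2B6 pathway (43% of clearance) is boosted to 3.1× activity: 0.43 × 3.1 = 1.333.
CYP2D6 (15%) and the residual 42% are unaffected.
CL_new/CL_old = 1.333 + 0.15 + 0.42 = 1.903.
Steady-state concentration ∝ 1/CL, so new value = 59 / 1.903 = 31 μmol/L.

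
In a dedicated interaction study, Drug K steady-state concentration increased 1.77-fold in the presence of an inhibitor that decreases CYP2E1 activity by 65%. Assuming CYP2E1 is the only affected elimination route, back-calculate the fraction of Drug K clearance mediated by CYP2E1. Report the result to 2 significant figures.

CL'/CL = 1 / 1.77 = 0.565
0.35·fm + (1 − fm) = 0.565
fm = (0.565 − 1) / (0.35 − 1) = 0.67

0.67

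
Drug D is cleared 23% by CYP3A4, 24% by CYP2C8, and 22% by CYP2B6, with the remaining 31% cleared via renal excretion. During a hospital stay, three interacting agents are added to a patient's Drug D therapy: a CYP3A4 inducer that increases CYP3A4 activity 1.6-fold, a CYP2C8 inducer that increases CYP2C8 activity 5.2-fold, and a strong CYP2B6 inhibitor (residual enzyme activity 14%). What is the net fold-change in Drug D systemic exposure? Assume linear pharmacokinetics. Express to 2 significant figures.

The CYP3A4 pathway (23% of clearance) increases to 1.6× activity: 0.23 × 1.6 = 0.368.
The CYP2C8 pathway (24% of clearance) is boosted to 5.2× activity: 0.24 × 5.2 = 1.248.
The CYP2B6 pathway (22% of clearance) falls to 0.14× activity: 0.22 × 0.14 = 0.0308.
Non-CYP routes (31%) are unchanged.
New clearance relative to baseline: 0.368 + 1.248 + 0.0308 + 0.31 = 1.9568.
Systemic exposure ∝ 1/CL: fold-change = 1 / 1.9568 = 0.51.

0.51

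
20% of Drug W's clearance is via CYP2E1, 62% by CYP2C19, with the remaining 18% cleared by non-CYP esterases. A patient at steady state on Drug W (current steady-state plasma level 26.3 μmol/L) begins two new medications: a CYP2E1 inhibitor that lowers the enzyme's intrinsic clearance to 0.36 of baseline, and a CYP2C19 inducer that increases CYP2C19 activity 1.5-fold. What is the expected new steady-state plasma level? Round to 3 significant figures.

22.3 μmol/L

The CYP2E1 pathway (20% of clearance) drops to 0.36× activity: 0.2 × 0.36 = 0.072.
The CYP2C19 pathway (62% of clearance) increases to 1.5× activity: 0.62 × 1.5 = 0.93.
The remaining 18% of clearance is unaffected.
Relative clearance = 0.072 + 0.93 + 0.18 = 1.182.
New steady-state plasma level = 26.3 / 1.182 = 22.3 μmol/L (concentration scales inversely with clearance).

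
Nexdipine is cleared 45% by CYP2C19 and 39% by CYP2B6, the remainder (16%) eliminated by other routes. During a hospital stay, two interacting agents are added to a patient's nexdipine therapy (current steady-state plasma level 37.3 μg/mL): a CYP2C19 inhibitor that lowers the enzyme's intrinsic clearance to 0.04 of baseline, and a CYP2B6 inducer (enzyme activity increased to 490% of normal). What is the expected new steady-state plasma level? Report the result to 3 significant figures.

The CYP2C19 pathway (45% of clearance) is reduced to 0.04× activity: 0.45 × 0.04 = 0.018.
The CYP2B6 pathway (39% of clearance) rises to 4.9× activity: 0.39 × 4.9 = 1.911.
Non-CYP routes (16%) are unchanged.
Relative clearance = 0.018 + 1.911 + 0.16 = 2.089.
New steady-state plasma level = 37.3 / 2.089 = 17.9 μg/mL (concentration scales inversely with clearance).

17.9 μg/mL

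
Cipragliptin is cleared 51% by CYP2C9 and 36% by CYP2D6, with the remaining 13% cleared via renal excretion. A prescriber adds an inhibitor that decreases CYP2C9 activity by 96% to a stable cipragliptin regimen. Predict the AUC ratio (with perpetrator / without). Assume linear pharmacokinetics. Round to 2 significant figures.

The CYP2C9 pathway (51% of clearance) falls to 0.04× activity: 0.51 × 0.04 = 0.0204.
CYP2D6 (36%) and the residual 13% are unaffected.
CL_new/CL_old = 0.0204 + 0.36 + 0.13 = 0.5104.
AUC ratio = CL_old/CL_new = 1 / 0.5104 = 2.0.

2.0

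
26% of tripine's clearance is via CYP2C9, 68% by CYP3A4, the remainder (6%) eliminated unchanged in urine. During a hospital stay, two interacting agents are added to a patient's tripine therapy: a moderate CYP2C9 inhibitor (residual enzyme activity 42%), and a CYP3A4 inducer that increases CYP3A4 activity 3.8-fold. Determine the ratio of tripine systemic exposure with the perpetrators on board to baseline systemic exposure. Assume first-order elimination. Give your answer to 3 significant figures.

The CYP2C9 pathway (26% of clearance) drops to 0.42× activity: 0.26 × 0.42 = 0.1092.
The CYP3A4 pathway (68% of clearance) rises to 3.8× activity: 0.68 × 3.8 = 2.584.
The remaining 6% of clearance is unaffected.
CL_new/CL_old = 0.1092 + 2.584 + 0.06 = 2.7532.
Systemic exposure ∝ 1/CL: fold-change = 1 / 2.7532 = 0.363.

0.363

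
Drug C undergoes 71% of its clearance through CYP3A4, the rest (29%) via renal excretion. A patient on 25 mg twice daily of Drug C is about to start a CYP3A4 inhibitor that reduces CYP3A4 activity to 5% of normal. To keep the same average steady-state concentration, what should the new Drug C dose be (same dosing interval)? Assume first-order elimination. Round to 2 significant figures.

8.1 mg

The CYP3A4 pathway (71% of clearance) falls to 0.05× activity: 0.71 × 0.05 = 0.0355.
Non-CYP routes (29%) are unchanged.
Relative clearance = 0.0355 + 0.29 = 0.3255.
Exposure is unchanged when dose changes in proportion to clearance. New dose = 25 mg × 0.3255 = 8.1 mg.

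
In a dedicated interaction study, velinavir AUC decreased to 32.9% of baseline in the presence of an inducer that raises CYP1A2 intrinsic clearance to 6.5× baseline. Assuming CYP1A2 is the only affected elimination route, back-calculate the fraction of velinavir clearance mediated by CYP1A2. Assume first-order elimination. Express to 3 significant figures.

0.371

CL'/CL = 1 / 0.329 = 3.04
6.5·fm + (1 − fm) = 3.04
fm = (3.04 − 1) / (6.5 − 1) = 0.371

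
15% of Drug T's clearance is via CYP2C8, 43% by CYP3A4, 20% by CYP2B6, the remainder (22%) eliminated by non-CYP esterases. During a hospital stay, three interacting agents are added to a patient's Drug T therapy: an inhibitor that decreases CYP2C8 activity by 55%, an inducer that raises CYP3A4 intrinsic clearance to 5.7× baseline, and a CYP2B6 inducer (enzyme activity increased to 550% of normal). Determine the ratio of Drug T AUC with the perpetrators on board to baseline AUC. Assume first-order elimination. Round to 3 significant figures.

0.261

CYP2C8: 0.15 × 0.45 = 0.0675
CYP3A4: 0.43 × 5.7 = 2.451
CYP2B6: 0.2 × 5.5 = 1.1
Other: 0.22 (unchanged)
Relative clearance = 0.0675 + 2.451 + 1.1 + 0.22 = 3.8385.
Because AUC varies inversely with clearance, the combined effect is 1 / 3.8385 = 0.261.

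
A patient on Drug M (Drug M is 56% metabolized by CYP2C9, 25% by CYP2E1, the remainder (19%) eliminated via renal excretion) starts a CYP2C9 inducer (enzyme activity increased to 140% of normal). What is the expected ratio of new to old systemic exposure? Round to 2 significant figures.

CYP2C9: 0.56 × 1.4 = 0.784
CYP2E1: 0.25 (unchanged)
Other: 0.19 (unchanged)
New clearance relative to baseline: 0.784 + 0.25 + 0.19 = 1.224.
Systemic exposure ratio = CL_old/CL_new = 1 / 1.224 = 0.82.

0.82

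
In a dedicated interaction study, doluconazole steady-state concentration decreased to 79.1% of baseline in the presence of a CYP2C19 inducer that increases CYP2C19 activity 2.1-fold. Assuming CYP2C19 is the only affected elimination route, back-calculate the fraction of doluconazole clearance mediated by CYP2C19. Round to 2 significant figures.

CL'/CL = 1 / 0.791 = 1.264
2.1·fm + (1 − fm) = 1.264
fm = (1.264 − 1) / (2.1 − 1) = 0.24

0.24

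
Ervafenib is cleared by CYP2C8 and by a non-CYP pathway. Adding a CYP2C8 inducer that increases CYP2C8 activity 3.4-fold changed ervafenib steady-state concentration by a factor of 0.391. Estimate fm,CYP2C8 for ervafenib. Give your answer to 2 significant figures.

0.65

Let fm be the CYP2C8 fraction. New clearance relative to baseline = fm × 3.4 + (1 − fm).
Steady-state concentration ratio = 1 / (new CL fraction), so new CL fraction = 1 / 0.391 = 2.558.
fm × 3.4 + 1 − fm = 2.558  ⇒  fm × (3.4 − 1) = 1.558  ⇒  fm = 0.65.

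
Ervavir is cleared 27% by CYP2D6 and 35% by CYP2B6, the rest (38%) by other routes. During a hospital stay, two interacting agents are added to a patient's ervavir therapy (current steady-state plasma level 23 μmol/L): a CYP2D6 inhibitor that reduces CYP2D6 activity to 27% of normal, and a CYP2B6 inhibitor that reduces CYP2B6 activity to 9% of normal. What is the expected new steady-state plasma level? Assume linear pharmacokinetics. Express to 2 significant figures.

47 μmol/L

The CYP2D6 pathway (27% of clearance) drops to 0.27× activity: 0.27 × 0.27 = 0.0729.
The CYP2B6 pathway (35% of clearance) drops to 0.09× activity: 0.35 × 0.09 = 0.0315.
The remaining 38% of clearance is unaffected.
CL_new/CL_old = 0.0729 + 0.0315 + 0.38 = 0.4844.
Steady-state plasma level ∝ 1/CL: new value = 23 / 0.4844 = 47 μmol/L.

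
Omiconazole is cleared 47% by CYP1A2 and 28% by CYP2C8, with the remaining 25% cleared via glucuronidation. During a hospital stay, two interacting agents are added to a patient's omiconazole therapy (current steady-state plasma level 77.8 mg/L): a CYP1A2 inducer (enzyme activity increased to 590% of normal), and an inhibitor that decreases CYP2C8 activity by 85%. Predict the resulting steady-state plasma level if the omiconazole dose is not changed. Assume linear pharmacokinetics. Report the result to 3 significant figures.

25.4 mg/L

The CYP1A2 pathway (47% of clearance) rises to 5.9× activity: 0.47 × 5.9 = 2.773.
The CYP2C8 pathway (28% of clearance) drops to 0.15× activity: 0.28 × 0.15 = 0.042.
The remaining 25% of clearance is unaffected.
New clearance relative to baseline: 2.773 + 0.042 + 0.25 = 3.065.
New steady-state plasma level = 77.8 / 3.065 = 25.4 mg/L (concentration scales inversely with clearance).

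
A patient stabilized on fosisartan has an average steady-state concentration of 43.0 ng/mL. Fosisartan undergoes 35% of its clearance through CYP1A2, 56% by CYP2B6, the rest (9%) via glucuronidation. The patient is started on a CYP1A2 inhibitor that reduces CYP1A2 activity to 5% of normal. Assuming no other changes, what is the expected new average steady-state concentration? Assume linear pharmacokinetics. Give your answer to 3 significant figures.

64.4 ng/mL

The CYP1A2 pathway (35% of clearance) falls to 0.05× activity: 0.35 × 0.05 = 0.0175.
CYP2B6 (56%) and the residual 9% are unaffected.
New clearance relative to baseline: 0.0175 + 0.56 + 0.09 = 0.6675.
With dosing unchanged, average steady-state concentration scales as 1/CL: 43.0 / 0.6675 = 64.4 ng/mL.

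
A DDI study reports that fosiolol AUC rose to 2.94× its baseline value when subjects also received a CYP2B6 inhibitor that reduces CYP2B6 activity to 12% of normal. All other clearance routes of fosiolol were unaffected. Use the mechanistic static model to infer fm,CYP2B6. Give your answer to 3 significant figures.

Call the CYP2B6 fraction fm. After the interaction, CL_new/CL_old = fm × 0.12 + (1 − fm).
AUC ratio = 1 / (new CL fraction), so new CL fraction = 1 / 2.94 = 0.3401.
fm × 0.12 + 1 − fm = 0.3401  ⇒  fm × (0.12 − 1) = −0.6599  ⇒  fm = 0.750.

0.750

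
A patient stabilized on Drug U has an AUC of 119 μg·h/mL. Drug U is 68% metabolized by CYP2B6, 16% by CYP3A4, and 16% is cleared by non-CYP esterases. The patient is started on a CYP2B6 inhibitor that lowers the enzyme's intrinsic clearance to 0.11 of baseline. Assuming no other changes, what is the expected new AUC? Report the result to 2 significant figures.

3.0 × 10² μg·h/mL

The CYP2B6 pathway (68% of clearance) drops to 0.11× activity: 0.68 × 0.11 = 0.0748.
CYP3A4 (16%) and the residual 16% are unaffected.
CL_new/CL_old = 0.0748 + 0.16 + 0.16 = 0.3948.
AUC ∝ 1/CL, so new value = 119 / 0.3948 = 3.0 × 10² μg·h/mL.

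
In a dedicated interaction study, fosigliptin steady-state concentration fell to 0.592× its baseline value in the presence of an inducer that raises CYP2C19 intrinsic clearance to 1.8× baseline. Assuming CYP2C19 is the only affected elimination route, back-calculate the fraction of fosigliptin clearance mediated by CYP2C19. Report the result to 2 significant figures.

0.86

Write x for the fraction cleared via CYP2C19. The observed steady-state concentration change means clearance rose to 1/0.592 = 1.689 of baseline.
Setting x·1.8 + (1 − x) = 1.689 and solving: x = (1.689 − 1)/(1.8 − 1) = 0.86.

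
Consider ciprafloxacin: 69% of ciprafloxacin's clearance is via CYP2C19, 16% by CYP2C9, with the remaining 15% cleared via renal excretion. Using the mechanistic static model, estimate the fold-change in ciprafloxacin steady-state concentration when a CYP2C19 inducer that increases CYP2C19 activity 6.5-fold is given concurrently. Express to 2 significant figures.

0.21

CYP2C19: 0.69 × 6.5 = 4.485
CYP2C9: 0.16 (unchanged)
Other: 0.15 (unchanged)
New clearance relative to baseline: 4.485 + 0.16 + 0.15 = 4.795.
Since steady-state concentration ∝ 1/CL, the ratio is 1 / 4.795 = 0.21.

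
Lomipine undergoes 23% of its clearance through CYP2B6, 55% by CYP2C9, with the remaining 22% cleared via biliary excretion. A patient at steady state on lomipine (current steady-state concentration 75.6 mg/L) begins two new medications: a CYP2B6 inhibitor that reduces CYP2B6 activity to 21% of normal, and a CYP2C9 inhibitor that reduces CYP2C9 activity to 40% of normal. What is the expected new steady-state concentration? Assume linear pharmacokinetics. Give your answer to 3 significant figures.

155 mg/L

The CYP2B6 pathway (23% of clearance) falls to 0.21× activity: 0.23 × 0.21 = 0.0483.
The CYP2C9 pathway (55% of clearance) drops to 0.4× activity: 0.55 × 0.4 = 0.22.
The remaining 22% of clearance is unaffected.
New clearance relative to baseline: 0.0483 + 0.22 + 0.22 = 0.4883.
Dividing the baseline by the relative clearance: 75.6 / 0.4883 = 155 mg/L.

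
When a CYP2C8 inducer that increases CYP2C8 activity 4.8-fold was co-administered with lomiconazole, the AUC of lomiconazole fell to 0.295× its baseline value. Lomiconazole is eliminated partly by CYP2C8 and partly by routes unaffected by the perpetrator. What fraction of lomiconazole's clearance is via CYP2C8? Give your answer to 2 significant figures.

0.63

Write x for the fraction cleared via CYP2C8. The observed AUC change means clearance rose to 1/0.295 = 3.39 of baseline.
Setting x·4.8 + (1 − x) = 3.39 and solving: x = (3.39 − 1)/(4.8 − 1) = 0.63.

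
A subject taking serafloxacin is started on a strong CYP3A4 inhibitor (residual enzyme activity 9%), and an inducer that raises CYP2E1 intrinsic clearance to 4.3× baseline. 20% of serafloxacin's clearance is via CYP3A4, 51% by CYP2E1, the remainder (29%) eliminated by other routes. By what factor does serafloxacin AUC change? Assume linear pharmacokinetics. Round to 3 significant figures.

The CYP3A4 pathway (20% of clearance) drops to 0.09× activity: 0.2 × 0.09 = 0.018.
The CYP2E1 pathway (51% of clearance) increases to 4.3× activity: 0.51 × 4.3 = 2.193.
The remaining 29% of clearance is unaffected.
Relative clearance = 0.018 + 2.193 + 0.29 = 2.501.
Net AUC ratio = 1 / 2.501 = 0.400.

0.400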